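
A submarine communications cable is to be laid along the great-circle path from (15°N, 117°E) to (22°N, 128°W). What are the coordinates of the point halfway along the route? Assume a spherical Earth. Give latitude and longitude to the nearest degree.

Write both endpoints as unit vectors p₁, p₂ with components (cos φ cos λ, cos φ sin λ, sin φ).
The central angle between the endpoints is δ = arccos(p₁·p₂) ≈ 1.856 rad (106.4°).
Interpolate at f = 1/2 with slerp weights a = sin((1−f)δ)/sin δ ≈ 0.834, b = sin(fδ)/sin δ ≈ 0.834.
p = a·p₁ + b·p₂ ≈ (-0.842, 0.108, 0.528); φ = arcsin(p_z) ≈ 31.90°, λ = atan2(p_y, p_x) ≈ 172.66°.

≈ (32°N, 173°E)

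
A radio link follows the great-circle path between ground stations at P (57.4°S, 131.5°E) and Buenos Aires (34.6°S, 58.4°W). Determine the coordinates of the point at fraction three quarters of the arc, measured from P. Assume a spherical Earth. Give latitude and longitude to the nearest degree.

≈ (56°S, 62°W)

Write both endpoints as unit vectors p₁, p₂ with components (cos φ cos λ, cos φ sin λ, sin φ).
The central angle between the endpoints is δ = arccos(p₁·p₂) ≈ 1.529 rad (87.6°).
Interpolate at f = 3/4 with slerp weights a = sin((1−f)δ)/sin δ ≈ 0.373, b = sin(fδ)/sin δ ≈ 0.912.
p = a·p₁ + b·p₂ ≈ (0.260, -0.489, -0.833); φ = arcsin(p_z) ≈ -56.37°, λ = atan2(p_y, p_x) ≈ -61.98°.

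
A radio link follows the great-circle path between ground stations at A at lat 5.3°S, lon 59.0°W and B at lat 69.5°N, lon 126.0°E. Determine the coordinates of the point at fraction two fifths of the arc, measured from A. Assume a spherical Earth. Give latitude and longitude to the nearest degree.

Convert each endpoint to a unit vector on the sphere (x = cos φ cos λ, y = cos φ sin λ, z = sin φ).
The central angle between the endpoints is δ = arccos(p₁·p₂) ≈ 2.020 rad (115.7°).
Interpolate at f = 2/5 with slerp weights a = sin((1−f)δ)/sin δ ≈ 1.039, b = sin(fδ)/sin δ ≈ 0.802.
p = a·p₁ + b·p₂ ≈ (0.368, -0.660, 0.655); φ = arcsin(p_z) ≈ 40.95°, λ = atan2(p_y, p_x) ≈ -60.86°.

≈ lat 41°N, lon 61°W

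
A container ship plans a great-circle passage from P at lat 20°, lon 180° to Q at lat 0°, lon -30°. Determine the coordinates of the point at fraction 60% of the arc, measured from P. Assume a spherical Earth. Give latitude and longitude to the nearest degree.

Write both endpoints as unit vectors p₁, p₂ with components (cos φ cos λ, cos φ sin λ, sin φ).
The central angle between the endpoints is δ = arccos(p₁·p₂) ≈ 2.521 rad (144.5°).
Interpolate at f = 0.60 with slerp weights a = sin((1−f)δ)/sin δ ≈ 1.456, b = sin(fδ)/sin δ ≈ 1.718.
p = a·p₁ + b·p₂ ≈ (0.120, -0.859, 0.498); φ = arcsin(p_z) ≈ 29.86°, λ = atan2(p_y, p_x) ≈ -82.07°.

≈ lat 30°, lon -82°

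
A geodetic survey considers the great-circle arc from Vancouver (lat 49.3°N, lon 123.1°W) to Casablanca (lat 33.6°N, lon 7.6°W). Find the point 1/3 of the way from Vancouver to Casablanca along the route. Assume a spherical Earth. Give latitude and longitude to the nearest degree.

≈ lat 60°N, lon 80°W

Write both endpoints as unit vectors p₁, p₂ with components (cos φ cos λ, cos φ sin λ, sin φ).
The central angle between the endpoints is δ = arccos(p₁·p₂) ≈ 1.384 rad (79.3°).
Interpolate at f = 1/3 with slerp weights a = sin((1−f)δ)/sin δ ≈ 0.811, b = sin(fδ)/sin δ ≈ 0.453.
p = a·p₁ + b·p₂ ≈ (0.085, -0.493, 0.866); φ = arcsin(p_z) ≈ 59.97°, λ = atan2(p_y, p_x) ≈ -80.21°.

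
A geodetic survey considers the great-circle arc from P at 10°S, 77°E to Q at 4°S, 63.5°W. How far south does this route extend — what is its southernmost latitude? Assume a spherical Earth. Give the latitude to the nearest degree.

≈ 20°S

The great circle lies in the plane with unit normal n̂ = (p₁ × p₂)/|p₁ × p₂|.
Here n̂_z ≈ -0.938; the vertex latitude is φ_max = arccos|n̂_z| ≈ 20.2°.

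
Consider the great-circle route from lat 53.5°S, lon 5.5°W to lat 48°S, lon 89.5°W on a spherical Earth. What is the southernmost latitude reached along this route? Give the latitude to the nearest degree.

The great circle lies in the plane with unit normal n̂ = (p₁ × p₂)/|p₁ × p₂|.
Here n̂_z ≈ -0.515; the vertex latitude is φ_max = arccos|n̂_z| ≈ 59.0°.
Check via Clairaut: cos φ_max = |cos φ₁| · sin C = cos(53.5°)·sin(120.1°) ≈ 0.515, again giving ≈ 59.0°.

≈ 59°S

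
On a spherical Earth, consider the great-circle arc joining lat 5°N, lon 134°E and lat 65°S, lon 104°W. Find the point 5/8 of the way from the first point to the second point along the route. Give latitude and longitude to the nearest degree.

≈ lat 55°S, lon 171°E

From cos δ = sin φ₁ sin φ₂ + cos φ₁ cos φ₂ cos Δλ, the central angle is δ ≈ 1.878 rad (107.6°).
Interpolate at f = 5/8 with slerp weights a = sin((1−f)δ)/sin δ ≈ 0.679, b = sin(fδ)/sin δ ≈ 0.967.
p = a·p₁ + b·p₂ ≈ (-0.569, 0.090, -0.818); φ = arcsin(p_z) ≈ -54.84°, λ = atan2(p_y, p_x) ≈ 171.01°.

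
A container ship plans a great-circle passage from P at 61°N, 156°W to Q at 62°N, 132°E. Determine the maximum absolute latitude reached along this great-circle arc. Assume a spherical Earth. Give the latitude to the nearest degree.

The great circle lies in the plane with unit normal n̂ = (p₁ × p₂)/|p₁ × p₂|.
Here n̂_z ≈ -0.402; the vertex latitude is φ_max = arccos|n̂_z| ≈ 66.3°.

≈ 66°N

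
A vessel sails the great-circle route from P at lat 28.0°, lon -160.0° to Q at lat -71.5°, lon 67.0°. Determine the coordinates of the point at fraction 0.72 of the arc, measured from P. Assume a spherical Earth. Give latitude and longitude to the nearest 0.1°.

≈ lat -60.1°, lon 162.9°

Write both endpoints as unit vectors p₁, p₂ with components (cos φ cos λ, cos φ sin λ, sin φ).
The central angle between the endpoints is δ = arccos(p₁·p₂) ≈ 2.260 rad (129.5°).
Interpolate at f = 0.72 with slerp weights a = sin((1−f)δ)/sin δ ≈ 0.767, b = sin(fδ)/sin δ ≈ 1.294.
p = a·p₁ + b·p₂ ≈ (-0.476, 0.146, -0.867); φ = arcsin(p_z) ≈ -60.15°, λ = atan2(p_y, p_x) ≈ 162.89°.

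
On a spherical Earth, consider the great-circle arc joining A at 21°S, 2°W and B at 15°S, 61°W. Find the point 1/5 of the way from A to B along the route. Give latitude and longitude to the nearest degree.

Write both endpoints as unit vectors p₁, p₂ with components (cos φ cos λ, cos φ sin λ, sin φ).
The central angle between the endpoints is δ = arccos(p₁·p₂) ≈ 0.980 rad (56.1°).
Interpolate at f = 1/5 with slerp weights a = sin((1−f)δ)/sin δ ≈ 0.850, b = sin(fδ)/sin δ ≈ 0.234.
p = a·p₁ + b·p₂ ≈ (0.903, -0.226, -0.365); φ = arcsin(p_z) ≈ -21.43°, λ = atan2(p_y, p_x) ≈ -14.04°.

≈ 21°S, 14°W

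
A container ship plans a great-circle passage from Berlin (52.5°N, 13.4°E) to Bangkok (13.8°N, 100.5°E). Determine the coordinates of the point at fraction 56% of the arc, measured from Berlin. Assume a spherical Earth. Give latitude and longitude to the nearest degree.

Convert each endpoint to a unit vector on the sphere (x = cos φ cos λ, y = cos φ sin λ, z = sin φ).
The central angle between the endpoints is δ = arccos(p₁·p₂) ≈ 1.350 rad (77.3°).
Interpolate at f = 0.56 with slerp weights a = sin((1−f)δ)/sin δ ≈ 0.574, b = sin(fδ)/sin δ ≈ 0.703.
p = a·p₁ + b·p₂ ≈ (0.215, 0.752, 0.623); φ = arcsin(p_z) ≈ 38.52°, λ = atan2(p_y, p_x) ≈ 74.03°.

≈ 39°N, 74°E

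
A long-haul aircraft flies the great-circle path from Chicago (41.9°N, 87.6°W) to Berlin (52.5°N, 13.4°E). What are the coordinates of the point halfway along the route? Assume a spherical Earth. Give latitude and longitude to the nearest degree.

Write both endpoints as unit vectors p₁, p₂ with components (cos φ cos λ, cos φ sin λ, sin φ).
The central angle between the endpoints is δ = arccos(p₁·p₂) ≈ 1.111 rad (63.7°).
Interpolate at f = 1/2 with slerp weights a = sin((1−f)δ)/sin δ ≈ 0.589, b = sin(fδ)/sin δ ≈ 0.589.
p = a·p₁ + b·p₂ ≈ (0.367, -0.355, 0.860); φ = arcsin(p_z) ≈ 59.32°, λ = atan2(p_y, p_x) ≈ -44.03°.

≈ (59°N, 44°W)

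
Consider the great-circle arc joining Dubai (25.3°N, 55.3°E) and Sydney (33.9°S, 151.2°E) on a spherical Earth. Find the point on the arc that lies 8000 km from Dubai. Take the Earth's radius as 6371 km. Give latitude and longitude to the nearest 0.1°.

From cos δ = sin φ₁ sin φ₂ + cos φ₁ cos φ₂ cos Δλ, the central angle is δ ≈ 1.892 rad (108.4°). The total great-circle distance is δ·R ≈ 1.892 × 6371 ≈ 12052 km, so the target fraction is f = 8000/12052 ≈ 0.664.
Interpolate at f ≈ 0.664 with slerp weights a = sin((1−f)δ)/sin δ ≈ 0.626, b = sin(fδ)/sin δ ≈ 1.002.
p = a·p₁ + b·p₂ ≈ (-0.407, 0.866, -0.291); φ = arcsin(p_z) ≈ -16.94°, λ = atan2(p_y, p_x) ≈ 115.15°.

≈ 16.9°S, 115.1°E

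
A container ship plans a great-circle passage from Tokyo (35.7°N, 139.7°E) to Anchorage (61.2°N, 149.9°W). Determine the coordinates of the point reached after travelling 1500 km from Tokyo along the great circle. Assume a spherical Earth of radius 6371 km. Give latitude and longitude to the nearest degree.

≈ 46°N, 151°E

Write both endpoints as unit vectors p₁, p₂ with components (cos φ cos λ, cos φ sin λ, sin φ).
The central angle between the endpoints is δ = arccos(p₁·p₂) ≈ 0.873 rad (50.0°). The total great-circle distance is δ·R ≈ 0.873 × 6371 ≈ 5561 km, so the target fraction is f = 1500/5561 ≈ 0.270.
Interpolate at f ≈ 0.270 with slerp weights a = sin((1−f)δ)/sin δ ≈ 0.777, b = sin(fδ)/sin δ ≈ 0.304.
p = a·p₁ + b·p₂ ≈ (-0.608, 0.334, 0.720); φ = arcsin(p_z) ≈ 46.06°, λ = atan2(p_y, p_x) ≈ 151.19°.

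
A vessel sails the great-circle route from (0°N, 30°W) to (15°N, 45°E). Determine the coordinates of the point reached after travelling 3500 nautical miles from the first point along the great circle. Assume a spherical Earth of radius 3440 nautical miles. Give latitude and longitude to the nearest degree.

Convert each endpoint to a unit vector on the sphere (x = cos φ cos λ, y = cos φ sin λ, z = sin φ).
The central angle between the endpoints is δ = arccos(p₁·p₂) ≈ 1.318 rad (75.5°). The total great-circle distance is δ·R ≈ 1.318 × 3440 ≈ 4534 nmi, so the target fraction is f = 3500/4534 ≈ 0.772.
Interpolate at f ≈ 0.772 with slerp weights a = sin((1−f)δ)/sin δ ≈ 0.306, b = sin(fδ)/sin δ ≈ 0.879.
p = a·p₁ + b·p₂ ≈ (0.865, 0.447, 0.227); φ = arcsin(p_z) ≈ 13.14°, λ = atan2(p_y, p_x) ≈ 27.34°.

≈ (13°N, 27°E)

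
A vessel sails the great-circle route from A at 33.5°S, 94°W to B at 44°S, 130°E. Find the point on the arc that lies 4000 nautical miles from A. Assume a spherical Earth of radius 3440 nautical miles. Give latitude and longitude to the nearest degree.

≈ 62°S, 163°E

Convert each endpoint to a unit vector on the sphere (x = cos φ cos λ, y = cos φ sin λ, z = sin φ).
The central angle between the endpoints is δ = arccos(p₁·p₂) ≈ 1.619 rad (92.8°). The total great-circle distance is δ·R ≈ 1.619 × 3440 ≈ 5569 nmi, so the target fraction is f = 4000/5569 ≈ 0.718.
Interpolate at f ≈ 0.718 with slerp weights a = sin((1−f)δ)/sin δ ≈ 0.441, b = sin(fδ)/sin δ ≈ 0.919.
p = a·p₁ + b·p₂ ≈ (-0.451, 0.140, -0.882); φ = arcsin(p_z) ≈ -61.86°, λ = atan2(p_y, p_x) ≈ 162.79°.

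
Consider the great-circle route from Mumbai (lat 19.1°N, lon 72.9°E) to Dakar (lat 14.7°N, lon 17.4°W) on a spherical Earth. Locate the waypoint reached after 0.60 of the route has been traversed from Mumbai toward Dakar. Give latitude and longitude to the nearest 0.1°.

From cos δ = sin φ₁ sin φ₂ + cos φ₁ cos φ₂ cos Δλ, the central angle is δ ≈ 1.492 rad (85.5°).
Interpolate at f = 0.60 with slerp weights a = sin((1−f)δ)/sin δ ≈ 0.564, b = sin(fδ)/sin δ ≈ 0.783.
p = a·p₁ + b·p₂ ≈ (0.879, 0.283, 0.383); φ = arcsin(p_z) ≈ 22.53°, λ = atan2(p_y, p_x) ≈ 17.83°.

≈ lat 22.5°N, lon 17.8°E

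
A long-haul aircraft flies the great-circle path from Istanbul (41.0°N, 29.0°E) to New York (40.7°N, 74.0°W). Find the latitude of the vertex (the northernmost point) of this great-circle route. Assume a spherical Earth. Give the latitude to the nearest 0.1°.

The great circle lies in the plane with unit normal n̂ = (p₁ × p₂)/|p₁ × p₂|.
Here n̂_z ≈ -0.584; the vertex latitude is φ_max = arccos|n̂_z| ≈ 54.2°.
Check via Clairaut: cos φ_max = |cos φ₁| · sin C = cos(41.0°)·sin(50.7°) ≈ 0.584, again giving ≈ 54.2°.

≈ 54.2°N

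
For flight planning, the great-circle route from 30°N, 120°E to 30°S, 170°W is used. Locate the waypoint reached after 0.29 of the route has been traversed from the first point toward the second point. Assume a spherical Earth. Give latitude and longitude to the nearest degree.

The haversine formula gives a central angle δ ≈ 1.564 rad (89.6°) between the endpoints.
Interpolate at f = 0.29 with slerp weights a = sin((1−f)δ)/sin δ ≈ 0.896, b = sin(fδ)/sin δ ≈ 0.438.
p = a·p₁ + b·p₂ ≈ (-0.762, 0.606, 0.229); φ = arcsin(p_z) ≈ 13.23°, λ = atan2(p_y, p_x) ≈ 141.49°.

≈ 13°N, 141°E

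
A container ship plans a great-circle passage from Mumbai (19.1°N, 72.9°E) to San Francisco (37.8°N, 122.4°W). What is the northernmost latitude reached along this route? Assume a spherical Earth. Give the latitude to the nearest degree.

The great circle lies in the plane with unit normal n̂ = (p₁ × p₂)/|p₁ × p₂|.
Here n̂_z ≈ +0.231; the vertex latitude is φ_max = arccos|n̂_z| ≈ 76.7°.

≈ 77°N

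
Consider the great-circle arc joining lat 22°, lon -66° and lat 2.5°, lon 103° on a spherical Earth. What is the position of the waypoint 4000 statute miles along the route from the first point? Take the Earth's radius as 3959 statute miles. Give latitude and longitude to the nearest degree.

≈ lat 66°, lon -6°

Convert each endpoint to a unit vector on the sphere (x = cos φ cos λ, y = cos φ sin λ, z = sin φ).
The central angle between the endpoints is δ = arccos(p₁·p₂) ≈ 2.675 rad (153.2°). The total great-circle distance is δ·R ≈ 2.675 × 3959 ≈ 10589 mi, so the target fraction is f = 4000/10589 ≈ 0.378.
Interpolate at f ≈ 0.378 with slerp weights a = sin((1−f)δ)/sin δ ≈ 2.212, b = sin(fδ)/sin δ ≈ 1.882.
p = a·p₁ + b·p₂ ≈ (0.411, -0.042, 0.911); φ = arcsin(p_z) ≈ 65.59°, λ = atan2(p_y, p_x) ≈ -5.80°.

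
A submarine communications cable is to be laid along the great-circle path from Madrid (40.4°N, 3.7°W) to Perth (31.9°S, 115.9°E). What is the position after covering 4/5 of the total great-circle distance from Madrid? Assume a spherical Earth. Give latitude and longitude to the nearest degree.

≈ (17°S, 92°E)

Write both endpoints as unit vectors p₁, p₂ with components (cos φ cos λ, cos φ sin λ, sin φ).
The central angle between the endpoints is δ = arccos(p₁·p₂) ≈ 2.294 rad (131.4°).
Interpolate at f = 4/5 with slerp weights a = sin((1−f)δ)/sin δ ≈ 0.591, b = sin(fδ)/sin δ ≈ 1.288.
p = a·p₁ + b·p₂ ≈ (-0.029, 0.954, -0.298); φ = arcsin(p_z) ≈ -17.31°, λ = atan2(p_y, p_x) ≈ 91.71°.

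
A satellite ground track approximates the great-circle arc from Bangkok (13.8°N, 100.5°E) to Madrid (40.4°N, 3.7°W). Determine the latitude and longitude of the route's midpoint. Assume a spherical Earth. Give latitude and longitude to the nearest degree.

Write both endpoints as unit vectors p₁, p₂ with components (cos φ cos λ, cos φ sin λ, sin φ).
The central angle between the endpoints is δ = arccos(p₁·p₂) ≈ 1.598 rad (91.5°).
Interpolate at f = 1/2 with slerp weights a = sin((1−f)δ)/sin δ ≈ 0.717, b = sin(fδ)/sin δ ≈ 0.717.
p = a·p₁ + b·p₂ ≈ (0.418, 0.649, 0.636); φ = arcsin(p_z) ≈ 39.46°, λ = atan2(p_y, p_x) ≈ 57.23°.

≈ (39°N, 57°E)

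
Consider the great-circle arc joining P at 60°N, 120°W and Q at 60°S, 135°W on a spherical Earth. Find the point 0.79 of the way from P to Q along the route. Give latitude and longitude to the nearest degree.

Write both endpoints as unit vectors p₁, p₂ with components (cos φ cos λ, cos φ sin λ, sin φ).
The central angle between the endpoints is δ = arccos(p₁·p₂) ≈ 2.104 rad (120.6°).
Interpolate at f = 0.79 with slerp weights a = sin((1−f)δ)/sin δ ≈ 0.497, b = sin(fδ)/sin δ ≈ 1.157.
p = a·p₁ + b·p₂ ≈ (-0.533, -0.624, -0.571); φ = arcsin(p_z) ≈ -34.85°, λ = atan2(p_y, p_x) ≈ -130.51°.

≈ 35°S, 131°W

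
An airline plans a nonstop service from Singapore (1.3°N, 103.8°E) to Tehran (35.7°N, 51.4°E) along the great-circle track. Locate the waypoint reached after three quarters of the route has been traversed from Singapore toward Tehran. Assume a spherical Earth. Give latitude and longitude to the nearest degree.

The haversine formula gives a central angle δ ≈ 1.037 rad (59.4°) between the endpoints.
Interpolate at f = 3/4 with slerp weights a = sin((1−f)δ)/sin δ ≈ 0.298, b = sin(fδ)/sin δ ≈ 0.815.
p = a·p₁ + b·p₂ ≈ (0.342, 0.806, 0.482); φ = arcsin(p_z) ≈ 28.84°, λ = atan2(p_y, p_x) ≈ 67.02°.

≈ 29°N, 67°E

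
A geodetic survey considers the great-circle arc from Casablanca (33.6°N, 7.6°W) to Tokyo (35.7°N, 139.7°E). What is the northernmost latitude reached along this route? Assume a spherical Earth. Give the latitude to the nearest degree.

The great circle lies in the plane with unit normal n̂ = (p₁ × p₂)/|p₁ × p₂|.
Here n̂_z ≈ +0.377; the vertex latitude is φ_max = arccos|n̂_z| ≈ 67.9°.
Check via Clairaut: cos φ_max = |cos φ₁| · sin C = cos(33.6°)·sin(26.9°) ≈ 0.377, again giving ≈ 67.9°.

≈ 68°N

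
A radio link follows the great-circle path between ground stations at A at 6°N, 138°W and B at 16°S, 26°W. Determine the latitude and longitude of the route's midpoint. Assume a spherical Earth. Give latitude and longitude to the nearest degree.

Convert each endpoint to a unit vector on the sphere (x = cos φ cos λ, y = cos φ sin λ, z = sin φ).
The central angle between the endpoints is δ = arccos(p₁·p₂) ≈ 1.968 rad (112.8°).
Interpolate at f = 1/2 with slerp weights a = sin((1−f)δ)/sin δ ≈ 0.903, b = sin(fδ)/sin δ ≈ 0.903.
p = a·p₁ + b·p₂ ≈ (0.113, -0.982, -0.155); φ = arcsin(p_z) ≈ -8.89°, λ = atan2(p_y, p_x) ≈ -83.44°.

≈ 9°S, 83°W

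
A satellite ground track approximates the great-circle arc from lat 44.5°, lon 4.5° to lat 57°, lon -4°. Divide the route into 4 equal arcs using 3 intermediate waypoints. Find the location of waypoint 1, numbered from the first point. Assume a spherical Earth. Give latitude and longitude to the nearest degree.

≈ lat 48°, lon 3°

Convert each endpoint to a unit vector on the sphere (x = cos φ cos λ, y = cos φ sin λ, z = sin φ).
The central angle between the endpoints is δ = arccos(p₁·p₂) ≈ 0.237 rad (13.6°).
Interpolate at f = 1/4 with slerp weights a = sin((1−f)δ)/sin δ ≈ 0.753, b = sin(fδ)/sin δ ≈ 0.252.
p = a·p₁ + b·p₂ ≈ (0.673, 0.033, 0.739); φ = arcsin(p_z) ≈ 47.68°, λ = atan2(p_y, p_x) ≈ 2.77°.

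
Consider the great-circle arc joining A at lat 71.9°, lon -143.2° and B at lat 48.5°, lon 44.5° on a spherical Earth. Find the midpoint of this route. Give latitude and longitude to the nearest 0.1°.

≈ lat 78.1°, lon 51.2°

Write both endpoints as unit vectors p₁, p₂ with components (cos φ cos λ, cos φ sin λ, sin φ).
The central angle between the endpoints is δ = arccos(p₁·p₂) ≈ 1.038 rad (59.5°).
Interpolate at f = 1/2 with slerp weights a = sin((1−f)δ)/sin δ ≈ 0.576, b = sin(fδ)/sin δ ≈ 0.576.
p = a·p₁ + b·p₂ ≈ (0.129, 0.160, 0.979); φ = arcsin(p_z) ≈ 78.13°, λ = atan2(p_y, p_x) ≈ 51.19°.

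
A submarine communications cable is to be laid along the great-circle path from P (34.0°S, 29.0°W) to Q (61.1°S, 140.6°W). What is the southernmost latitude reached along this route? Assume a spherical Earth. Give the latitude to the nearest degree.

The great circle lies in the plane with unit normal n̂ = (p₁ × p₂)/|p₁ × p₂|.
Here n̂_z ≈ -0.396; the vertex latitude is φ_max = arccos|n̂_z| ≈ 66.6°.

≈ 67°S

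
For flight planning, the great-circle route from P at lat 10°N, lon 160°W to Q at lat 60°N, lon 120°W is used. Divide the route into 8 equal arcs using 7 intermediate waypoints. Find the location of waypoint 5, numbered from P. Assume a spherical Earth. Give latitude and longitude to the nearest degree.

Write both endpoints as unit vectors p₁, p₂ with components (cos φ cos λ, cos φ sin λ, sin φ).
The central angle between the endpoints is δ = arccos(p₁·p₂) ≈ 1.015 rad (58.2°).
Interpolate at f = 5/8 with slerp weights a = sin((1−f)δ)/sin δ ≈ 0.437, b = sin(fδ)/sin δ ≈ 0.698.
p = a·p₁ + b·p₂ ≈ (-0.579, -0.449, 0.680); φ = arcsin(p_z) ≈ 42.86°, λ = atan2(p_y, p_x) ≈ -142.19°.

≈ lat 43°N, lon 142°W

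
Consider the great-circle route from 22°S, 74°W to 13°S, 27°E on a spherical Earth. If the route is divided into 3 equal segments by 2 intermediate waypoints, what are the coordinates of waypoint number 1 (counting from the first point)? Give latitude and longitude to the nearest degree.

≈ 27°S, 40°W

Write both endpoints as unit vectors p₁, p₂ with components (cos φ cos λ, cos φ sin λ, sin φ).
The central angle between the endpoints is δ = arccos(p₁·p₂) ≈ 1.659 rad (95.1°).
Interpolate at f = 1/3 with slerp weights a = sin((1−f)δ)/sin δ ≈ 0.897, b = sin(fδ)/sin δ ≈ 0.527.
p = a·p₁ + b·p₂ ≈ (0.687, -0.567, -0.455); φ = arcsin(p_z) ≈ -27.05°, λ = atan2(p_y, p_x) ≈ -39.51°.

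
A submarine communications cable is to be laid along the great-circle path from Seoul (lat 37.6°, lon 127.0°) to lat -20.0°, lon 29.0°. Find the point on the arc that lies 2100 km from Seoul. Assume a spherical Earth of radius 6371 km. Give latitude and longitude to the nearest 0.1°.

≈ lat 31.7°, lon 105.1°

Write both endpoints as unit vectors p₁, p₂ with components (cos φ cos λ, cos φ sin λ, sin φ).
The central angle between the endpoints is δ = arccos(p₁·p₂) ≈ 1.888 rad (108.2°). The total great-circle distance is δ·R ≈ 1.888 × 6371 ≈ 12031 km, so the target fraction is f = 2100/12031 ≈ 0.175.
Interpolate at f ≈ 0.175 with slerp weights a = sin((1−f)δ)/sin δ ≈ 1.053, b = sin(fδ)/sin δ ≈ 0.341.
p = a·p₁ + b·p₂ ≈ (-0.222, 0.821, 0.526); φ = arcsin(p_z) ≈ 31.71°, λ = atan2(p_y, p_x) ≈ 105.12°.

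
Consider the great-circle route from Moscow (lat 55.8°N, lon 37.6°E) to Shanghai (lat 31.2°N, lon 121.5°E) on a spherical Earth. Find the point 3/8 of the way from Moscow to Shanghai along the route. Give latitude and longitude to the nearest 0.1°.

≈ lat 54.6°N, lon 78.5°E

The haversine formula gives a central angle δ ≈ 1.071 rad (61.3°) between the endpoints.
Interpolate at f = 3/8 with slerp weights a = sin((1−f)δ)/sin δ ≈ 0.707, b = sin(fδ)/sin δ ≈ 0.445.
p = a·p₁ + b·p₂ ≈ (0.116, 0.567, 0.815); φ = arcsin(p_z) ≈ 54.62°, λ = atan2(p_y, p_x) ≈ 78.46°.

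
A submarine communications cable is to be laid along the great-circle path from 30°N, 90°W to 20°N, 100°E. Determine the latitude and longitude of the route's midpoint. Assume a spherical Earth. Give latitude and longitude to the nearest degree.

≈ 78°N, 160°E

The haversine formula gives a central angle δ ≈ 2.253 rad (129.1°) between the endpoints.
Interpolate at f = 1/2 with slerp weights a = sin((1−f)δ)/sin δ ≈ 1.163, b = sin(fδ)/sin δ ≈ 1.163.
p = a·p₁ + b·p₂ ≈ (-0.190, 0.069, 0.979); φ = arcsin(p_z) ≈ 78.35°, λ = atan2(p_y, p_x) ≈ 160.00°.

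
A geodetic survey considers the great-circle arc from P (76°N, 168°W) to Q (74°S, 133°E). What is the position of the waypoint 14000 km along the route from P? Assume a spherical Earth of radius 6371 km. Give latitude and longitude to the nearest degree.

From cos δ = sin φ₁ sin φ₂ + cos φ₁ cos φ₂ cos Δλ, the central angle is δ ≈ 2.687 rad (153.9°). The total great-circle distance is δ·R ≈ 2.687 × 6371 ≈ 17118 km, so the target fraction is f = 14000/17118 ≈ 0.818.
Interpolate at f ≈ 0.818 with slerp weights a = sin((1−f)δ)/sin δ ≈ 1.070, b = sin(fδ)/sin δ ≈ 1.844.
p = a·p₁ + b·p₂ ≈ (-0.600, 0.318, -0.734); φ = arcsin(p_z) ≈ -47.24°, λ = atan2(p_y, p_x) ≈ 152.08°.

≈ (47°S, 152°E)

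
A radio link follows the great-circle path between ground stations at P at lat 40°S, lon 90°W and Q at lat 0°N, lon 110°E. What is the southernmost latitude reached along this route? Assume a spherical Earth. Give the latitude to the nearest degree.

The great circle lies in the plane with unit normal n̂ = (p₁ × p₂)/|p₁ × p₂|.
Here n̂_z ≈ -0.377; the vertex latitude is φ_max = arccos|n̂_z| ≈ 67.8°.
Check via Clairaut: cos φ_max = |cos φ₁| · sin C = cos(40.0°)·sin(150.5°) ≈ 0.377, again giving ≈ 67.8°.

≈ 68°S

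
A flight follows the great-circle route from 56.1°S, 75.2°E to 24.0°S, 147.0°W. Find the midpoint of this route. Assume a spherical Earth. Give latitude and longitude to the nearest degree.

From cos δ = sin φ₁ sin φ₂ + cos φ₁ cos φ₂ cos Δλ, the central angle is δ ≈ 1.611 rad (92.3°).
Interpolate at f = 1/2 with slerp weights a = sin((1−f)δ)/sin δ ≈ 0.722, b = sin(fδ)/sin δ ≈ 0.722.
p = a·p₁ + b·p₂ ≈ (-0.450, 0.030, -0.892); φ = arcsin(p_z) ≈ -63.19°, λ = atan2(p_y, p_x) ≈ 176.18°.

≈ 63°S, 176°E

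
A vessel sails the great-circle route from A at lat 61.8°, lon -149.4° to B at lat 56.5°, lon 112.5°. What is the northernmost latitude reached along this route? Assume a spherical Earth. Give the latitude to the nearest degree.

The great circle lies in the plane with unit normal n̂ = (p₁ × p₂)/|p₁ × p₂|.
Here n̂_z ≈ -0.361; the vertex latitude is φ_max = arccos|n̂_z| ≈ 68.9°.
Check via Clairaut: cos φ_max = |cos φ₁| · sin C = cos(61.8°)·sin(49.7°) ≈ 0.361, again giving ≈ 68.9°.

≈ 69°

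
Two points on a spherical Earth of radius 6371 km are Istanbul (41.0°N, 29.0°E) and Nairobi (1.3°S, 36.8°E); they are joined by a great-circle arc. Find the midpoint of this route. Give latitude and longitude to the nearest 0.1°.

The haversine formula gives a central angle δ ≈ 0.749 rad (42.9°) between the endpoints.
Interpolate at f = 1/2 with slerp weights a = sin((1−f)δ)/sin δ ≈ 0.537, b = sin(fδ)/sin δ ≈ 0.537.
p = a·p₁ + b·p₂ ≈ (0.785, 0.518, 0.340); φ = arcsin(p_z) ≈ 19.89°, λ = atan2(p_y, p_x) ≈ 33.45°.

≈ (19.9°N, 33.4°E)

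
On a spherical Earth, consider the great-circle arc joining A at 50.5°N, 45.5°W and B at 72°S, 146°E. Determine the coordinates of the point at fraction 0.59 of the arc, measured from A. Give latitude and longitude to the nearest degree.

From cos δ = sin φ₁ sin φ₂ + cos φ₁ cos φ₂ cos Δλ, the central angle is δ ≈ 2.756 rad (157.9°).
Interpolate at f = 0.59 with slerp weights a = sin((1−f)δ)/sin δ ≈ 2.403, b = sin(fδ)/sin δ ≈ 2.653.
p = a·p₁ + b·p₂ ≈ (0.392, -0.632, -0.669); φ = arcsin(p_z) ≈ -41.99°, λ = atan2(p_y, p_x) ≈ -58.20°.

≈ 42°S, 58°W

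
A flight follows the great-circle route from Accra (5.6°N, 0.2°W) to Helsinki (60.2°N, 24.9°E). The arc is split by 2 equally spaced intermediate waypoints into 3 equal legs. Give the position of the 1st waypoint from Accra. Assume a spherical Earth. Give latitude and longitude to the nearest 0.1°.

Convert each endpoint to a unit vector on the sphere (x = cos φ cos λ, y = cos φ sin λ, z = sin φ).
The central angle between the endpoints is δ = arccos(p₁·p₂) ≈ 1.009 rad (57.8°).
Interpolate at f = 1/3 with slerp weights a = sin((1−f)δ)/sin δ ≈ 0.736, b = sin(fδ)/sin δ ≈ 0.390.
p = a·p₁ + b·p₂ ≈ (0.909, 0.079, 0.410); φ = arcsin(p_z) ≈ 24.22°, λ = atan2(p_y, p_x) ≈ 4.97°.

≈ 24.2°N, 5.0°E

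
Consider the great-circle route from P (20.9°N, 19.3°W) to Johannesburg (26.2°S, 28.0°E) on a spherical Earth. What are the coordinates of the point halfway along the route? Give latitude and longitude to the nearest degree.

Convert each endpoint to a unit vector on the sphere (x = cos φ cos λ, y = cos φ sin λ, z = sin φ).
The central angle between the endpoints is δ = arccos(p₁·p₂) ≈ 1.147 rad (65.7°).
Interpolate at f = 1/2 with slerp weights a = sin((1−f)δ)/sin δ ≈ 0.595, b = sin(fδ)/sin δ ≈ 0.595.
p = a·p₁ + b·p₂ ≈ (0.996, 0.067, -0.050); φ = arcsin(p_z) ≈ -2.89°, λ = atan2(p_y, p_x) ≈ 3.84°.

≈ (3°S, 4°E)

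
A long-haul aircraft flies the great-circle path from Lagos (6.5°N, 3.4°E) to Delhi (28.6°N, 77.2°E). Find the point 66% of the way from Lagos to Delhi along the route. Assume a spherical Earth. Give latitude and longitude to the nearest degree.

≈ 25°N, 50°E

From cos δ = sin φ₁ sin φ₂ + cos φ₁ cos φ₂ cos Δλ, the central angle is δ ≈ 1.269 rad (72.7°).
Interpolate at f = 0.66 with slerp weights a = sin((1−f)δ)/sin δ ≈ 0.438, b = sin(fδ)/sin δ ≈ 0.778.
p = a·p₁ + b·p₂ ≈ (0.586, 0.692, 0.422); φ = arcsin(p_z) ≈ 24.96°, λ = atan2(p_y, p_x) ≈ 49.76°.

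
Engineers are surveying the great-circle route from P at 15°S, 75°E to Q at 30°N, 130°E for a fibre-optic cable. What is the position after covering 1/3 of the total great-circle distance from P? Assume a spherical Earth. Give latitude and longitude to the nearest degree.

≈ 1°N, 92°E

Write both endpoints as unit vectors p₁, p₂ with components (cos φ cos λ, cos φ sin λ, sin φ).
The central angle between the endpoints is δ = arccos(p₁·p₂) ≈ 1.213 rad (69.5°).
Interpolate at f = 1/3 with slerp weights a = sin((1−f)δ)/sin δ ≈ 0.772, b = sin(fδ)/sin δ ≈ 0.420.
p = a·p₁ + b·p₂ ≈ (-0.041, 0.999, 0.010); φ = arcsin(p_z) ≈ 0.58°, λ = atan2(p_y, p_x) ≈ 92.33°.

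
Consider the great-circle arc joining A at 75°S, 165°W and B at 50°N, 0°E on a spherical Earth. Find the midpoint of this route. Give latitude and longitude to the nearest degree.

≈ 27°S, 10°W

The haversine formula gives a central angle δ ≈ 2.692 rad (154.2°) between the endpoints.
Interpolate at f = 1/2 with slerp weights a = sin((1−f)δ)/sin δ ≈ 2.243, b = sin(fδ)/sin δ ≈ 2.243.
p = a·p₁ + b·p₂ ≈ (0.881, -0.150, -0.448); φ = arcsin(p_z) ≈ -26.64°, λ = atan2(p_y, p_x) ≈ -9.68°.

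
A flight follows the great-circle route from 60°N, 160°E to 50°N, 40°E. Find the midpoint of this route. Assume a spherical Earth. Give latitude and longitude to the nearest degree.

≈ 70°N, 88°E

Convert each endpoint to a unit vector on the sphere (x = cos φ cos λ, y = cos φ sin λ, z = sin φ).
The central angle between the endpoints is δ = arccos(p₁·p₂) ≈ 1.044 rad (59.8°).
Interpolate at f = 1/2 with slerp weights a = sin((1−f)δ)/sin δ ≈ 0.577, b = sin(fδ)/sin δ ≈ 0.577.
p = a·p₁ + b·p₂ ≈ (0.013, 0.337, 0.941); φ = arcsin(p_z) ≈ 70.29°, λ = atan2(p_y, p_x) ≈ 87.79°.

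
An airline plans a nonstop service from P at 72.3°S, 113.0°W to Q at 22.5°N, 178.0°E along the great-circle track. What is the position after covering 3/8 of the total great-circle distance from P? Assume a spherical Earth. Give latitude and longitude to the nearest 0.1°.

≈ 40.4°S, 161.3°W

Write both endpoints as unit vectors p₁, p₂ with components (cos φ cos λ, cos φ sin λ, sin φ).
The central angle between the endpoints is δ = arccos(p₁·p₂) ≈ 1.838 rad (105.3°).
Interpolate at f = 3/8 with slerp weights a = sin((1−f)δ)/sin δ ≈ 0.946, b = sin(fδ)/sin δ ≈ 0.659.
p = a·p₁ + b·p₂ ≈ (-0.721, -0.243, -0.649); φ = arcsin(p_z) ≈ -40.44°, λ = atan2(p_y, p_x) ≈ -161.35°.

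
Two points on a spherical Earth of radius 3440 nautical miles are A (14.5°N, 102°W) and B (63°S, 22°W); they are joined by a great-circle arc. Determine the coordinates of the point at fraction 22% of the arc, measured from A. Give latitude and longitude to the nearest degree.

Convert each endpoint to a unit vector on the sphere (x = cos φ cos λ, y = cos φ sin λ, z = sin φ).
The central angle between the endpoints is δ = arccos(p₁·p₂) ≈ 1.718 rad (98.4°).
Interpolate at f = 0.22 with slerp weights a = sin((1−f)δ)/sin δ ≈ 0.984, b = sin(fδ)/sin δ ≈ 0.373.
p = a·p₁ + b·p₂ ≈ (-0.041, -0.995, -0.086); φ = arcsin(p_z) ≈ -4.93°, λ = atan2(p_y, p_x) ≈ -92.36°.

≈ (5°S, 92°W)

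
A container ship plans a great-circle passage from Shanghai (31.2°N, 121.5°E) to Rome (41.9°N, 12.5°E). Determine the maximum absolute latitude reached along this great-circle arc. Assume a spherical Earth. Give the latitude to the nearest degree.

The great circle lies in the plane with unit normal n̂ = (p₁ × p₂)/|p₁ × p₂|.
Here n̂_z ≈ -0.608; the vertex latitude is φ_max = arccos|n̂_z| ≈ 52.6°.

≈ 53°N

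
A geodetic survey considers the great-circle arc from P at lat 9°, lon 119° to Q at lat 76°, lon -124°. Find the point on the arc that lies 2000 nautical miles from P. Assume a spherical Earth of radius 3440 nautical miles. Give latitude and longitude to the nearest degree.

Convert each endpoint to a unit vector on the sphere (x = cos φ cos λ, y = cos φ sin λ, z = sin φ).
The central angle between the endpoints is δ = arccos(p₁·p₂) ≈ 1.527 rad (87.5°). The total great-circle distance is δ·R ≈ 1.527 × 3440 ≈ 5255 nmi, so the target fraction is f = 2000/5255 ≈ 0.381.
Interpolate at f ≈ 0.381 with slerp weights a = sin((1−f)δ)/sin δ ≈ 0.812, b = sin(fδ)/sin δ ≈ 0.550.
p = a·p₁ + b·p₂ ≈ (-0.463, 0.591, 0.660); φ = arcsin(p_z) ≈ 41.33°, λ = atan2(p_y, p_x) ≈ 128.08°.

≈ lat 41°, lon 128°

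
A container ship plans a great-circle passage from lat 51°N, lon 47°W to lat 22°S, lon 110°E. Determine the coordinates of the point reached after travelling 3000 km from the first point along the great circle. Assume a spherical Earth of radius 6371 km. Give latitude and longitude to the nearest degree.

≈ lat 66°N, lon 2°W

Convert each endpoint to a unit vector on the sphere (x = cos φ cos λ, y = cos φ sin λ, z = sin φ).
The central angle between the endpoints is δ = arccos(p₁·p₂) ≈ 2.547 rad (145.9°). The total great-circle distance is δ·R ≈ 2.547 × 6371 ≈ 16225 km, so the target fraction is f = 3000/16225 ≈ 0.185.
Interpolate at f ≈ 0.185 with slerp weights a = sin((1−f)δ)/sin δ ≈ 1.562, b = sin(fδ)/sin δ ≈ 0.810.
p = a·p₁ + b·p₂ ≈ (0.414, -0.013, 0.910); φ = arcsin(p_z) ≈ 65.56°, λ = atan2(p_y, p_x) ≈ -1.86°.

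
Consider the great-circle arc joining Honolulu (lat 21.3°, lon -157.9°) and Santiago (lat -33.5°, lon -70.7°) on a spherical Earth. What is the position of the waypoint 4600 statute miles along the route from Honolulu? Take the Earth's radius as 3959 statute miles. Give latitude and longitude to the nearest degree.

Convert each endpoint to a unit vector on the sphere (x = cos φ cos λ, y = cos φ sin λ, z = sin φ).
The central angle between the endpoints is δ = arccos(p₁·p₂) ≈ 1.734 rad (99.4°). The total great-circle distance is δ·R ≈ 1.734 × 3959 ≈ 6865 mi, so the target fraction is f = 4600/6865 ≈ 0.670.
Interpolate at f ≈ 0.670 with slerp weights a = sin((1−f)δ)/sin δ ≈ 0.549, b = sin(fδ)/sin δ ≈ 0.930.
p = a·p₁ + b·p₂ ≈ (-0.217, -0.924, -0.314); φ = arcsin(p_z) ≈ -18.30°, λ = atan2(p_y, p_x) ≈ -103.24°.

≈ lat -18°, lon -103°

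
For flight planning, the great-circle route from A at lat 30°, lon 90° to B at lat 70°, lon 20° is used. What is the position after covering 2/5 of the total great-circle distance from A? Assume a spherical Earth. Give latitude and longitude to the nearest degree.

From cos δ = sin φ₁ sin φ₂ + cos φ₁ cos φ₂ cos Δλ, the central angle is δ ≈ 0.963 rad (55.2°).
Interpolate at f = 2/5 with slerp weights a = sin((1−f)δ)/sin δ ≈ 0.665, b = sin(fδ)/sin δ ≈ 0.458.
p = a·p₁ + b·p₂ ≈ (0.147, 0.630, 0.763); φ = arcsin(p_z) ≈ 49.71°, λ = atan2(p_y, p_x) ≈ 76.85°.

≈ lat 50°, lon 77°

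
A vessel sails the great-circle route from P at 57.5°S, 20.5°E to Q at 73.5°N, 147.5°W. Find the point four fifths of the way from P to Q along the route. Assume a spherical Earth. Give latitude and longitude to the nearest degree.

≈ 72°N, 9°W

The haversine formula gives a central angle δ ≈ 2.850 rad (163.3°) between the endpoints.
Interpolate at f = 4/5 with slerp weights a = sin((1−f)δ)/sin δ ≈ 1.880, b = sin(fδ)/sin δ ≈ 2.643.
p = a·p₁ + b·p₂ ≈ (0.313, -0.050, 0.948); φ = arcsin(p_z) ≈ 71.51°, λ = atan2(p_y, p_x) ≈ -8.98°.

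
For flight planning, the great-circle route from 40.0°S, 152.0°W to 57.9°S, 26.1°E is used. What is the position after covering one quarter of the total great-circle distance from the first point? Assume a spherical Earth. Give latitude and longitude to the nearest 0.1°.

≈ 60.5°S, 151.3°W

From cos δ = sin φ₁ sin φ₂ + cos φ₁ cos φ₂ cos Δλ, the central angle is δ ≈ 1.433 rad (82.1°).
Interpolate at f = 1/4 with slerp weights a = sin((1−f)δ)/sin δ ≈ 0.888, b = sin(fδ)/sin δ ≈ 0.354.
p = a·p₁ + b·p₂ ≈ (-0.432, -0.237, -0.871); φ = arcsin(p_z) ≈ -60.52°, λ = atan2(p_y, p_x) ≈ -151.27°.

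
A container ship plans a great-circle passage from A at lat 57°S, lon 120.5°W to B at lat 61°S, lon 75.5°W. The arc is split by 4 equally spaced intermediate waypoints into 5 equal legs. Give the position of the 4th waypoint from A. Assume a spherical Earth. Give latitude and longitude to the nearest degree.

From cos δ = sin φ₁ sin φ₂ + cos φ₁ cos φ₂ cos Δλ, the central angle is δ ≈ 0.402 rad (23.0°).
Interpolate at f = 4/5 with slerp weights a = sin((1−f)δ)/sin δ ≈ 0.205, b = sin(fδ)/sin δ ≈ 0.808.
p = a·p₁ + b·p₂ ≈ (0.041, -0.476, -0.879); φ = arcsin(p_z) ≈ -61.49°, λ = atan2(p_y, p_x) ≈ -85.03°.

≈ lat 61°S, lon 85°W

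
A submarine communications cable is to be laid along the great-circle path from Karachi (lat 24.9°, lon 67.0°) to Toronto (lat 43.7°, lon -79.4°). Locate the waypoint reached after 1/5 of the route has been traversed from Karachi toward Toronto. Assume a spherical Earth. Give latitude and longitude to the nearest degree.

≈ lat 44°, lon 55°

Write both endpoints as unit vectors p₁, p₂ with components (cos φ cos λ, cos φ sin λ, sin φ).
The central angle between the endpoints is δ = arccos(p₁·p₂) ≈ 1.829 rad (104.8°).
Interpolate at f = 1/5 with slerp weights a = sin((1−f)δ)/sin δ ≈ 1.028, b = sin(fδ)/sin δ ≈ 0.370.
p = a·p₁ + b·p₂ ≈ (0.414, 0.596, 0.689); φ = arcsin(p_z) ≈ 43.51°, λ = atan2(p_y, p_x) ≈ 55.22°.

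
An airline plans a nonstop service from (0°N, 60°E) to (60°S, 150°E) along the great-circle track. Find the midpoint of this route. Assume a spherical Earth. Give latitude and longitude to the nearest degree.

Write both endpoints as unit vectors p₁, p₂ with components (cos φ cos λ, cos φ sin λ, sin φ).
The central angle between the endpoints is δ = arccos(p₁·p₂) ≈ 1.571 rad (90.0°).
Interpolate at f = 1/2 with slerp weights a = sin((1−f)δ)/sin δ ≈ 0.707, b = sin(fδ)/sin δ ≈ 0.707.
p = a·p₁ + b·p₂ ≈ (0.047, 0.789, -0.612); φ = arcsin(p_z) ≈ -37.76°, λ = atan2(p_y, p_x) ≈ 86.57°.

≈ (38°S, 87°E)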